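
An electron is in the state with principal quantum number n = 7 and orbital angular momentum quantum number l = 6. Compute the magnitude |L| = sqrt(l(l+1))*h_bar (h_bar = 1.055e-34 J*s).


L = sqrt(l*(l+1)) * h_bar
= sqrt(6 * 7) * 1.055e-34
= sqrt(42) * 1.055e-34
= 6.4807 * 1.055e-34
= 6.8372e-34 J*s

6.8372e-34


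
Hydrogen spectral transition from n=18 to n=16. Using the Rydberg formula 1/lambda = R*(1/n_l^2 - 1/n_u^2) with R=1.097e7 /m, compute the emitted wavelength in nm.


1/lambda = R * (1/n_l^2 - 1/n_u^2)
= 1.097e7 * (1/16^2 - 1/18^2)
= 1.097e7 * (0.003906 - 0.003086)
= 1.097e7 * 0.00082
= 8.9935e+03 /m
lambda = 1 / 8.9935e+03 = 111190.9486 nm

111190.9486


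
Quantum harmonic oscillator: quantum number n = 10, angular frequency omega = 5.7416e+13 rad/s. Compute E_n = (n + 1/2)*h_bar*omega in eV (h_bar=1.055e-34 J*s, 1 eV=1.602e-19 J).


E = (n + 1/2) * h_bar * omega
= (10 + 0.5) * 1.055e-34 * 5.7416e+13
= 10.5 * 6.0574e-21
= 6.3603e-20 J
= 0.397 eV

0.397


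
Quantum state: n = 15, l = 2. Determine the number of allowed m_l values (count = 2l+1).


m_l ranges from -l to +l in integer steps
So m_l goes from -2 to +2
Count = 2l + 1 = 2*2 + 1
= 5

5


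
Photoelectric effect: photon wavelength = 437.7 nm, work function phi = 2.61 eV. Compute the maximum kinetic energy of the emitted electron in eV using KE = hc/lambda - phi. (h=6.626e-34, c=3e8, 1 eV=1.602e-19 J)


E_photon = hc / lambda
= (6.626e-34)(3e8) / (437.7e-9)
= 4.5415e-19 J
= 2.8349 eV
KE = E_photon - phi
= 2.8349 - 2.61
= 0.2249 eV

0.2249


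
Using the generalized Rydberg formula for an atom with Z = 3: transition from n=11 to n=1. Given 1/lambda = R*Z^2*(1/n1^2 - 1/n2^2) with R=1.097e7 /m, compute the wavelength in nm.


1/lambda = R * Z^2 * (1/n1^2 - 1/n2^2)
= 1.097e7 * 3^2 * (1/1^2 - 1/11^2)
= 1.097e7 * 9 * (1.0 - 0.008264)
= 9.7914e+07 /m
lambda = 1 / 9.7914e+07
= 10.213 nm

10.213


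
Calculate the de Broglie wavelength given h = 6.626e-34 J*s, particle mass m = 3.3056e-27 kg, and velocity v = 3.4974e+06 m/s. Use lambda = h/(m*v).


lambda = h / (m * v)
= 6.626e-34 / (3.3056e-27 * 3.4974e+06)
= 6.626e-34 / 1.1561e-20
= 5.7313e-14 m

5.7313e-14


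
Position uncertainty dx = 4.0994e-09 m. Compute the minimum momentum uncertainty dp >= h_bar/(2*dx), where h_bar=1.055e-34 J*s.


dp = h_bar / (2 * dx)
= 1.055e-34 / (2 * 4.0994e-09)
= 1.055e-34 / 8.1988e-09
= 1.2868e-26 kg*m/s

1.2868e-26


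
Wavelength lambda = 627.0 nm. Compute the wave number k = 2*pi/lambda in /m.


k = 2 * pi / lambda
= 6.2832 / (627.0e-9)
= 6.2832 / 6.2700e-07
= 1.0021e+07 /m

1.0021e+07


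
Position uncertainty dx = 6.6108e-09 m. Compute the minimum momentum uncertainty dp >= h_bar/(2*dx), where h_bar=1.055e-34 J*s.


dp = h_bar / (2 * dx)
= 1.055e-34 / (2 * 6.6108e-09)
= 1.055e-34 / 1.3222e-08
= 7.9794e-27 kg*m/s

7.9794e-27


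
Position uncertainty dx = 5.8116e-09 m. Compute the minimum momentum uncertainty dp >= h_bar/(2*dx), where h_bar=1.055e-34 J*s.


dp = h_bar / (2 * dx)
= 1.055e-34 / (2 * 5.8116e-09)
= 1.055e-34 / 1.1623e-08
= 9.0767e-27 kg*m/s

9.0767e-27


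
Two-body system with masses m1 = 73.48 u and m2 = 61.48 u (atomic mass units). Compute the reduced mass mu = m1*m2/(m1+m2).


mu = m1 * m2 / (m1 + m2)
= 73.48 * 61.48 / (73.48 + 61.48)
= 4517.5504 / 134.96
= 33.4733 u

33.4733


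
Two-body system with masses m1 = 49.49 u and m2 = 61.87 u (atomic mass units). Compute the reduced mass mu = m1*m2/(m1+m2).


mu = m1 * m2 / (m1 + m2)
= 49.49 * 61.87 / (49.49 + 61.87)
= 3061.9463 / 111.36
= 27.4959 u

27.4959


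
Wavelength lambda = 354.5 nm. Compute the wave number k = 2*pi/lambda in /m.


k = 2 * pi / lambda
= 6.2832 / (354.5e-9)
= 6.2832 / 3.5450e-07
= 1.7724e+07 /m

1.7724e+07


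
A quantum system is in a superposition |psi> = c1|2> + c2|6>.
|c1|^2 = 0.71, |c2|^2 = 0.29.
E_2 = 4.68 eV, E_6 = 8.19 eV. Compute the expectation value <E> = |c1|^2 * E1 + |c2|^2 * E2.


<E> = |c1|^2 * E1 + |c2|^2 * E2
= 0.71 * 4.68 + 0.29 * 8.19
= 3.3228 + 2.3751
= 5.6979 eV

5.6979


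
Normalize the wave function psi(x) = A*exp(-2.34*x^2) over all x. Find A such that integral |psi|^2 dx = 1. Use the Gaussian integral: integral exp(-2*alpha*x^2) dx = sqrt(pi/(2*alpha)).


integral |psi|^2 dx = A^2 * sqrt(pi/(2*alpha)) = 1
A^2 = sqrt(2*alpha/pi)
= sqrt(2 * 2.34 / pi)
= 1.220529
A = sqrt(1.220529)
= 1.1048

1.1048


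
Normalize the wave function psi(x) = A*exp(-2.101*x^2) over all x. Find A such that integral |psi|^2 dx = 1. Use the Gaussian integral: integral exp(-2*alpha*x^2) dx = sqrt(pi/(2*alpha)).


integral |psi|^2 dx = A^2 * sqrt(pi/(2*alpha)) = 1
A^2 = sqrt(2*alpha/pi)
= sqrt(2 * 2.101 / pi)
= 1.15652
A = sqrt(1.15652)
= 1.0754

1.0754


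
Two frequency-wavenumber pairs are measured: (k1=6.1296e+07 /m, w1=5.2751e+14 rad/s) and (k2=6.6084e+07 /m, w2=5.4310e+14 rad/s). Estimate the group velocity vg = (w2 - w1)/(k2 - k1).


vg = (w2 - w1) / (k2 - k1)
= (5.4310e+14 - 5.2751e+14) / (6.6084e+07 - 6.1296e+07)
= 1.5590e+13 / 4.7880e+06
= 3.2561e+06 m/s

3.2561e+06


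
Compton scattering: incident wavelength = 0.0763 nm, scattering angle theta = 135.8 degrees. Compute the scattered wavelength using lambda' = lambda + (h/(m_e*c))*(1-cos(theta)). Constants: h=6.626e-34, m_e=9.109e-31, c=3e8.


Compton wavelength: h/(m_e*c) = 2.4247e-12 m
d_lambda = 2.4247e-12 * (1 - cos(135.8 deg))
= 2.4247e-12 * 1.716911
= 4.1630e-12 m = 0.004163 nm
lambda' = 0.0763 + 0.004163
= 0.080463 nm

0.080463


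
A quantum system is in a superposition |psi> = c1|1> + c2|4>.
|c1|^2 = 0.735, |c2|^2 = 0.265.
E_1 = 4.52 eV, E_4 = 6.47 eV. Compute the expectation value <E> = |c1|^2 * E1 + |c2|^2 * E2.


<E> = |c1|^2 * E1 + |c2|^2 * E2
= 0.735 * 4.52 + 0.265 * 6.47
= 3.3222 + 1.7146
= 5.0367 eV

5.0367


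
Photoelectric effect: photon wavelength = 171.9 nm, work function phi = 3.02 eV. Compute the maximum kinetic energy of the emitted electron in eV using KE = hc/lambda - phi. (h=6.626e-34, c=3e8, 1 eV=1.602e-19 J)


E_photon = hc / lambda
= (6.626e-34)(3e8) / (171.9e-9)
= 1.1564e-18 J
= 7.2183 eV
KE = E_photon - phi
= 7.2183 - 3.02
= 4.1983 eV

4.1983


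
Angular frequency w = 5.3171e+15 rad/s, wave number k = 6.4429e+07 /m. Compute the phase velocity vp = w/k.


vp = w / k
= 5.3171e+15 / 6.4429e+07
= 8.2527e+07 m/s

8.2527e+07


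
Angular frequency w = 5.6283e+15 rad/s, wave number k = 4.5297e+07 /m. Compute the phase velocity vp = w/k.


vp = w / k
= 5.6283e+15 / 4.5297e+07
= 1.2425e+08 m/s

1.2425e+08


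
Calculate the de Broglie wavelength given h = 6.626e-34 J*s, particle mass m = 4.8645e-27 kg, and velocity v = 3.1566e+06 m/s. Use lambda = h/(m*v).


lambda = h / (m * v)
= 6.626e-34 / (4.8645e-27 * 3.1566e+06)
= 6.626e-34 / 1.5355e-20
= 4.3151e-14 m

4.3151e-14


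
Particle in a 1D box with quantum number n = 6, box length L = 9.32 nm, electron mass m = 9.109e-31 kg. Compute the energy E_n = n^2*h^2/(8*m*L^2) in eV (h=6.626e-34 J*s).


E = n^2 * h^2 / (8 * m * L^2)
= 6^2 * (6.626e-34)^2 / (8 * 9.109e-31 * (9.32e-9)^2)
= 36 * 4.3904e-67 / (8 * 9.109e-31 * 8.6862e-17)
= 2.4970e-20 J
= 0.1559 eV

0.1559


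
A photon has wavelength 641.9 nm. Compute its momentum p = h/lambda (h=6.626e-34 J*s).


p = h / lambda
= 6.626e-34 / (641.9e-9)
= 6.626e-34 / 6.4190e-07
= 1.0322e-27 kg*m/s

1.0322e-27


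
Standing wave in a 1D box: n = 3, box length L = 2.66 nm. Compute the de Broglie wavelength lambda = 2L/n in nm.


lambda = 2L / n
= 2 * 2.66 / 3
= 5.32 / 3
= 1.7733 nm

1.7733


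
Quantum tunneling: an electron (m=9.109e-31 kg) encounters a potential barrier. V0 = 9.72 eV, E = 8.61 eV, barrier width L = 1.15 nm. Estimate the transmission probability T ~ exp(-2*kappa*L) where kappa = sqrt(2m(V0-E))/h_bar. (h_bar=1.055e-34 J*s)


V0 - E = 1.11 eV = 1.7782e-19 J
kappa = sqrt(2 * m * (V0-E)) / h_bar
= sqrt(2 * 9.109e-31 * 1.7782e-19) / 1.055e-34
= 5.3950e+09 /m
2*kappa*L = 2 * 5.3950e+09 * 1.15e-9
= 12.4085
T = exp(-12.4085) = 4.083824e-06

4.083824e-06


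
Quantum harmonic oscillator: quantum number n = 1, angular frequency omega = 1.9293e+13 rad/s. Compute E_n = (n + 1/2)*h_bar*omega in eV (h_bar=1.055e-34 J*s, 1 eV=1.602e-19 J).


E = (n + 1/2) * h_bar * omega
= (1 + 0.5) * 1.055e-34 * 1.9293e+13
= 1.5 * 2.0354e-21
= 3.0531e-21 J
= 0.0191 eV

0.0191


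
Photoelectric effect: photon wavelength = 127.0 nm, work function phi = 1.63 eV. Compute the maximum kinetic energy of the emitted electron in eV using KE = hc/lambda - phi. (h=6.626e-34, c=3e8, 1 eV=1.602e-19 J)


E_photon = hc / lambda
= (6.626e-34)(3e8) / (127.0e-9)
= 1.5652e-18 J
= 9.7703 eV
KE = E_photon - phi
= 9.7703 - 1.63
= 8.1403 eV

8.1403


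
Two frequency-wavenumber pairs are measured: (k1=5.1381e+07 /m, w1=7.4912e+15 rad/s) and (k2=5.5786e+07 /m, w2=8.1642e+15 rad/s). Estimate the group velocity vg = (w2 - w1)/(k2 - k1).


vg = (w2 - w1) / (k2 - k1)
= (8.1642e+15 - 7.4912e+15) / (5.5786e+07 - 5.1381e+07)
= 6.7300e+14 / 4.4050e+06
= 1.5278e+08 m/s

1.5278e+08


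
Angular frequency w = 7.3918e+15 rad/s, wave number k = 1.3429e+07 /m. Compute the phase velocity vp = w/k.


vp = w / k
= 7.3918e+15 / 1.3429e+07
= 5.5044e+08 m/s

5.5044e+08


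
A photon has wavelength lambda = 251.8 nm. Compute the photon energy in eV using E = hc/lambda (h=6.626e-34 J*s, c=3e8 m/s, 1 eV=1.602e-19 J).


E = hc / lambda
= (6.626e-34)(3e8) / (251.8e-9)
= 1.9878e-25 / 2.5180e-07
= 7.8944e-19 J
Converting to eV: 7.8944e-19 / 1.602e-19
= 4.9278 eV

4.9278


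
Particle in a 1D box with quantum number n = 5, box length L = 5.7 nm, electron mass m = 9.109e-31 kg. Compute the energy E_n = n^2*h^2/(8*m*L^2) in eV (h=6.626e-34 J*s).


E = n^2 * h^2 / (8 * m * L^2)
= 5^2 * (6.626e-34)^2 / (8 * 9.109e-31 * (5.7e-9)^2)
= 25 * 4.3904e-67 / (8 * 9.109e-31 * 3.2490e-17)
= 4.6359e-20 J
= 0.2894 eV

0.2894


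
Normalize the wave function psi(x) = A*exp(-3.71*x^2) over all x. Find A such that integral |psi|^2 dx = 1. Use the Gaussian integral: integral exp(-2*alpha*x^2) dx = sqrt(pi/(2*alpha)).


integral |psi|^2 dx = A^2 * sqrt(pi/(2*alpha)) = 1
A^2 = sqrt(2*alpha/pi)
= sqrt(2 * 3.71 / pi)
= 1.536834
A = sqrt(1.536834)
= 1.2397

1.2397


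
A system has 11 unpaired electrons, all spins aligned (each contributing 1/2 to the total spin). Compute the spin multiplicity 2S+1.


Total spin S = N * (1/2) = 11 * 0.5 = 5.5
Spin multiplicity = 2S + 1
= 2 * 5.5 + 1
= 12

12


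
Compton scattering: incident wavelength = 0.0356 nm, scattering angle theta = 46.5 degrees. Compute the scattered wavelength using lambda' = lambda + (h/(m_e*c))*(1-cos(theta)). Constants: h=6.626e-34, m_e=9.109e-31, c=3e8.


Compton wavelength: h/(m_e*c) = 2.4247e-12 m
d_lambda = 2.4247e-12 * (1 - cos(46.5 deg))
= 2.4247e-12 * 0.311645
= 7.5565e-13 m = 0.000756 nm
lambda' = 0.0356 + 0.000756
= 0.036356 nm

0.036356


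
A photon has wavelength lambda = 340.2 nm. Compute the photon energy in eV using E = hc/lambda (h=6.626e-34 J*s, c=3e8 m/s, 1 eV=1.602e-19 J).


E = hc / lambda
= (6.626e-34)(3e8) / (340.2e-9)
= 1.9878e-25 / 3.4020e-07
= 5.8430e-19 J
Converting to eV: 5.8430e-19 / 1.602e-19
= 3.6473 eV

3.6473


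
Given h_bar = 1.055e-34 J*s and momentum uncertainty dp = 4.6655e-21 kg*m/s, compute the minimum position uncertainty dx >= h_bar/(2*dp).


dx = h_bar / (2 * dp)
= 1.055e-34 / (2 * 4.6655e-21)
= 1.055e-34 / 9.3310e-21
= 1.1306e-14 m

1.1306e-14


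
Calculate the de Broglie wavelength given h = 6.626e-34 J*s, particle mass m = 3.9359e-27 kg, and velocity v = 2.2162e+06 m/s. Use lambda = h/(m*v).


lambda = h / (m * v)
= 6.626e-34 / (3.9359e-27 * 2.2162e+06)
= 6.626e-34 / 8.7227e-21
= 7.5962e-14 m

7.5962e-14


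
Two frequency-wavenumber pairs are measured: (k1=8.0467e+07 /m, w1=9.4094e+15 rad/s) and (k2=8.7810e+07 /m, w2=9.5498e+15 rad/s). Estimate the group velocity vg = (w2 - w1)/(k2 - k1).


vg = (w2 - w1) / (k2 - k1)
= (9.5498e+15 - 9.4094e+15) / (8.7810e+07 - 8.0467e+07)
= 1.4040e+14 / 7.3430e+06
= 1.9120e+07 m/s

1.9120e+07


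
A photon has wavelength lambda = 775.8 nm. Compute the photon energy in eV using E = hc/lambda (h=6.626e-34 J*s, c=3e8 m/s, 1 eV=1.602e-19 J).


E = hc / lambda
= (6.626e-34)(3e8) / (775.8e-9)
= 1.9878e-25 / 7.7580e-07
= 2.5623e-19 J
Converting to eV: 2.5623e-19 / 1.602e-19
= 1.5994 eV

1.5994


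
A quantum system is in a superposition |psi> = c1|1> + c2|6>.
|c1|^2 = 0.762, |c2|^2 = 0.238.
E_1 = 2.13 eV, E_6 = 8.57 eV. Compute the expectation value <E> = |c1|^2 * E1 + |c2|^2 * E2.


<E> = |c1|^2 * E1 + |c2|^2 * E2
= 0.762 * 2.13 + 0.238 * 8.57
= 1.6231 + 2.0397
= 3.6627 eV

3.6627


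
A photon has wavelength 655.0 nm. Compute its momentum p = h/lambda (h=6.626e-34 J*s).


p = h / lambda
= 6.626e-34 / (655.0e-9)
= 6.626e-34 / 6.5500e-07
= 1.0116e-27 kg*m/s

1.0116e-27


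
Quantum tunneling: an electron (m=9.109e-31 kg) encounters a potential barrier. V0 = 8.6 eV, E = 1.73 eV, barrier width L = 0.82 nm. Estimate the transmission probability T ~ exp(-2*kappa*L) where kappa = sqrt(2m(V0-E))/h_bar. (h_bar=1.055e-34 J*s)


V0 - E = 6.87 eV = 1.1006e-18 J
kappa = sqrt(2 * m * (V0-E)) / h_bar
= sqrt(2 * 9.109e-31 * 1.1006e-18) / 1.055e-34
= 1.3422e+10 /m
2*kappa*L = 2 * 1.3422e+10 * 0.82e-9
= 22.0116
T = exp(-22.0116) = 2.757332e-10

2.757332e-10


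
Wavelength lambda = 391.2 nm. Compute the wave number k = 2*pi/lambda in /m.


k = 2 * pi / lambda
= 6.2832 / (391.2e-9)
= 6.2832 / 3.9120e-07
= 1.6061e+07 /m

1.6061e+07


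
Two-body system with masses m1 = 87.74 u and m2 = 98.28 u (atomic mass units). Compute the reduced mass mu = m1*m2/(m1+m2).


mu = m1 * m2 / (m1 + m2)
= 87.74 * 98.28 / (87.74 + 98.28)
= 8623.0872 / 186.02
= 46.3557 u

46.3557


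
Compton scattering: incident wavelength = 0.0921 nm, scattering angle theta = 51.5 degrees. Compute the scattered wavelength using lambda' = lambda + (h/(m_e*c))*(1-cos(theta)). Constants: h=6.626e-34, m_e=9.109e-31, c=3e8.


Compton wavelength: h/(m_e*c) = 2.4247e-12 m
d_lambda = 2.4247e-12 * (1 - cos(51.5 deg))
= 2.4247e-12 * 0.377485
= 9.1529e-13 m = 0.000915 nm
lambda' = 0.0921 + 0.000915
= 0.093015 nm

0.093015


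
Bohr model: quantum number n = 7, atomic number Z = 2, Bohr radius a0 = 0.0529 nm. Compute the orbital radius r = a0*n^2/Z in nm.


r = a0 * n^2 / Z
= 0.0529 * 7^2 / 2
= 0.0529 * 49 / 2
= 1.2961 nm

1.2961


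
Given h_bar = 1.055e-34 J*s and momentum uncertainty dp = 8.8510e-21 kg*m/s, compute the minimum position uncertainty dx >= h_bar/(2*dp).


dx = h_bar / (2 * dp)
= 1.055e-34 / (2 * 8.8510e-21)
= 1.055e-34 / 1.7702e-20
= 5.9598e-15 m

5.9598e-15


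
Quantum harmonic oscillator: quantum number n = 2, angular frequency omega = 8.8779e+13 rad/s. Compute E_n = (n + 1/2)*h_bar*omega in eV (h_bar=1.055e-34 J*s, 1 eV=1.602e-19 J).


E = (n + 1/2) * h_bar * omega
= (2 + 0.5) * 1.055e-34 * 8.8779e+13
= 2.5 * 9.3662e-21
= 2.3415e-20 J
= 0.1462 eV

0.1462


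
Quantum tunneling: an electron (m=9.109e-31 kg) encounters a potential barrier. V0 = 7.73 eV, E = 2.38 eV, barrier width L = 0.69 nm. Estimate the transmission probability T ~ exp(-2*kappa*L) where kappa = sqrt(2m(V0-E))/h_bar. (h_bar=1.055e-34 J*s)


V0 - E = 5.35 eV = 8.5707e-19 J
kappa = sqrt(2 * m * (V0-E)) / h_bar
= sqrt(2 * 9.109e-31 * 8.5707e-19) / 1.055e-34
= 1.1844e+10 /m
2*kappa*L = 2 * 1.1844e+10 * 0.69e-9
= 16.345
T = exp(-16.345) = 7.969911e-08

7.969911e-08


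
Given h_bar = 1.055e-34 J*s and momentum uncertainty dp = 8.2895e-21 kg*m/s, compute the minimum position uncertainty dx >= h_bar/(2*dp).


dx = h_bar / (2 * dp)
= 1.055e-34 / (2 * 8.2895e-21)
= 1.055e-34 / 1.6579e-20
= 6.3635e-15 m

6.3635e-15


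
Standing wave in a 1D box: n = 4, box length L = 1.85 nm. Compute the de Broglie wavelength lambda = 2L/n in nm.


lambda = 2L / n
= 2 * 1.85 / 4
= 3.7 / 4
= 0.925 nm

0.925


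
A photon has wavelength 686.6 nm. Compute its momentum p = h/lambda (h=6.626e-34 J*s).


p = h / lambda
= 6.626e-34 / (686.6e-9)
= 6.626e-34 / 6.8660e-07
= 9.6505e-28 kg*m/s

9.6505e-28


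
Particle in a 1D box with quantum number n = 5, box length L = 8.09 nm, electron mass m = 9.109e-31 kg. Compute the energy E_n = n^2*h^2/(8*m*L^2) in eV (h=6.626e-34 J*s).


E = n^2 * h^2 / (8 * m * L^2)
= 5^2 * (6.626e-34)^2 / (8 * 9.109e-31 * (8.09e-9)^2)
= 25 * 4.3904e-67 / (8 * 9.109e-31 * 6.5448e-17)
= 2.3014e-20 J
= 0.1437 eV

0.1437


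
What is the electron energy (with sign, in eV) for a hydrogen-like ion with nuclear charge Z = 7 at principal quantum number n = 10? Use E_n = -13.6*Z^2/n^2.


E_n = -13.6 * Z^2 / n^2
= -13.6 * 7^2 / 10^2
= -13.6 * 49 / 100
= -6.664 eV

-6.664


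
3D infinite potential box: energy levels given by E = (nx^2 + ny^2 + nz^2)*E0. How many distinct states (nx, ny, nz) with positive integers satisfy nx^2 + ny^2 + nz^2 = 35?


Enumerate all (nx, ny, nz) with nx^2 + ny^2 + nz^2 = 35:
(1,3,5)
(1,5,3)
(3,1,5)
(3,5,1)
(5,1,3)
(5,3,1)
Total degeneracy = 6

6


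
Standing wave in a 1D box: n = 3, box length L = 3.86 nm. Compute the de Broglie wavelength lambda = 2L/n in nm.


lambda = 2L / n
= 2 * 3.86 / 3
= 7.72 / 3
= 2.5733 nm

2.5733


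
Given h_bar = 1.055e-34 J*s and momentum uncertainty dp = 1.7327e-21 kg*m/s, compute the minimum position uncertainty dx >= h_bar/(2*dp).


dx = h_bar / (2 * dp)
= 1.055e-34 / (2 * 1.7327e-21)
= 1.055e-34 / 3.4654e-21
= 3.0444e-14 m

3.0444e-14


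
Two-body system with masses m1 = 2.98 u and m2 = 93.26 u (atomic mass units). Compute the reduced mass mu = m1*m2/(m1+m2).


mu = m1 * m2 / (m1 + m2)
= 2.98 * 93.26 / (2.98 + 93.26)
= 277.9148 / 96.24
= 2.8877 u

2.8877


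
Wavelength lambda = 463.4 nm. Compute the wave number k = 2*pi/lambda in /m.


k = 2 * pi / lambda
= 6.2832 / (463.4e-9)
= 6.2832 / 4.6340e-07
= 1.3559e+07 /m

1.3559e+07


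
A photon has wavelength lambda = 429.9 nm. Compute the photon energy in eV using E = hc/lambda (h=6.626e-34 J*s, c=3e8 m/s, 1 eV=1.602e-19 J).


E = hc / lambda
= (6.626e-34)(3e8) / (429.9e-9)
= 1.9878e-25 / 4.2990e-07
= 4.6239e-19 J
Converting to eV: 4.6239e-19 / 1.602e-19
= 2.8863 eV

2.8863


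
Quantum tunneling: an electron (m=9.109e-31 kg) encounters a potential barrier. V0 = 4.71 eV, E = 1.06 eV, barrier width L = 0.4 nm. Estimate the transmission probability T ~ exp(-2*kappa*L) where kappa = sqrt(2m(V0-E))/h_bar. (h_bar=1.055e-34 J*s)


V0 - E = 3.65 eV = 5.8473e-19 J
kappa = sqrt(2 * m * (V0-E)) / h_bar
= sqrt(2 * 9.109e-31 * 5.8473e-19) / 1.055e-34
= 9.7831e+09 /m
2*kappa*L = 2 * 9.7831e+09 * 0.4e-9
= 7.8265
T = exp(-7.8265) = 3.990342e-04

3.990342e-04


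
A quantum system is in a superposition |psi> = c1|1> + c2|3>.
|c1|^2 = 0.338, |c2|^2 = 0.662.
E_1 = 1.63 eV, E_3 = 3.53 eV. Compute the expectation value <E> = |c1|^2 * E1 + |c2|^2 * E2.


<E> = |c1|^2 * E1 + |c2|^2 * E2
= 0.338 * 1.63 + 0.662 * 3.53
= 0.5509 + 2.3369
= 2.8878 eV

2.8878


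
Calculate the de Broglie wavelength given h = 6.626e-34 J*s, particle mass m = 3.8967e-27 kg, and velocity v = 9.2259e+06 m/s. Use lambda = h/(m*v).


lambda = h / (m * v)
= 6.626e-34 / (3.8967e-27 * 9.2259e+06)
= 6.626e-34 / 3.5951e-20
= 1.8431e-14 m

1.8431e-14


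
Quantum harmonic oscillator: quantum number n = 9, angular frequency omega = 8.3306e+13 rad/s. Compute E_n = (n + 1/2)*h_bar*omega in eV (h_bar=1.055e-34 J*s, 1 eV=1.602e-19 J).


E = (n + 1/2) * h_bar * omega
= (9 + 0.5) * 1.055e-34 * 8.3306e+13
= 9.5 * 8.7888e-21
= 8.3493e-20 J
= 0.5212 eV

0.5212


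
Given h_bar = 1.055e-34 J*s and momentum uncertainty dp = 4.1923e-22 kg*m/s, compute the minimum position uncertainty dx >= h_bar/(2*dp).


dx = h_bar / (2 * dp)
= 1.055e-34 / (2 * 4.1923e-22)
= 1.055e-34 / 8.3846e-22
= 1.2583e-13 m

1.2583e-13


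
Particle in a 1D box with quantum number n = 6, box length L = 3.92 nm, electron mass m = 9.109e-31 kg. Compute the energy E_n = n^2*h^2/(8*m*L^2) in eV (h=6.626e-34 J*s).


E = n^2 * h^2 / (8 * m * L^2)
= 6^2 * (6.626e-34)^2 / (8 * 9.109e-31 * (3.92e-9)^2)
= 36 * 4.3904e-67 / (8 * 9.109e-31 * 1.5366e-17)
= 1.4115e-19 J
= 0.8811 eV

0.8811


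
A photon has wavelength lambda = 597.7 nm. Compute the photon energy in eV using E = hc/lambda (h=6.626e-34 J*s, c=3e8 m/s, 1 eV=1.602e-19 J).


E = hc / lambda
= (6.626e-34)(3e8) / (597.7e-9)
= 1.9878e-25 / 5.9770e-07
= 3.3257e-19 J
Converting to eV: 3.3257e-19 / 1.602e-19
= 2.076 eV

2.076


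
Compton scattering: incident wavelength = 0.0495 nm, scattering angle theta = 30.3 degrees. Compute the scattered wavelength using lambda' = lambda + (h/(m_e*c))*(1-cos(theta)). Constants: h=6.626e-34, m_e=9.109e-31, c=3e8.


Compton wavelength: h/(m_e*c) = 2.4247e-12 m
d_lambda = 2.4247e-12 * (1 - cos(30.3 deg))
= 2.4247e-12 * 0.136604
= 3.3123e-13 m = 0.000331 nm
lambda' = 0.0495 + 0.000331
= 0.049831 nm

0.049831


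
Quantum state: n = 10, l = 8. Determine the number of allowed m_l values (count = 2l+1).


m_l ranges from -l to +l in integer steps
So m_l goes from -8 to +8
Count = 2l + 1 = 2*8 + 1
= 17

17


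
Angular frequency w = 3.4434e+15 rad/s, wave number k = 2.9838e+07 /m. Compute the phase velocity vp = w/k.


vp = w / k
= 3.4434e+15 / 2.9838e+07
= 1.1540e+08 m/s

1.1540e+08


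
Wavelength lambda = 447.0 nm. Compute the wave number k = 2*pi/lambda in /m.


k = 2 * pi / lambda
= 6.2832 / (447.0e-9)
= 6.2832 / 4.4700e-07
= 1.4056e+07 /m

1.4056e+07


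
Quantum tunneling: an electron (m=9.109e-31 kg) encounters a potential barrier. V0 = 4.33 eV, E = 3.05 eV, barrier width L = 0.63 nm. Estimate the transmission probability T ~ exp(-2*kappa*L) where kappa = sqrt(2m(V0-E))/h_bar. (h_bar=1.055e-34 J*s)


V0 - E = 1.28 eV = 2.0506e-19 J
kappa = sqrt(2 * m * (V0-E)) / h_bar
= sqrt(2 * 9.109e-31 * 2.0506e-19) / 1.055e-34
= 5.7934e+09 /m
2*kappa*L = 2 * 5.7934e+09 * 0.63e-9
= 7.2997
T = exp(-7.2997) = 6.757453e-04

6.757453e-04


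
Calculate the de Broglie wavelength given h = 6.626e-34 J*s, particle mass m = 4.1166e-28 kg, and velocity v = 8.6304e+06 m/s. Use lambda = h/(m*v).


lambda = h / (m * v)
= 6.626e-34 / (4.1166e-28 * 8.6304e+06)
= 6.626e-34 / 3.5528e-21
= 1.8650e-13 m

1.8650e-13


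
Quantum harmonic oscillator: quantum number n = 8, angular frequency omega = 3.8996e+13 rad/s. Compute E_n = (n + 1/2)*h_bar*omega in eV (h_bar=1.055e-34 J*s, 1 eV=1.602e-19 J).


E = (n + 1/2) * h_bar * omega
= (8 + 0.5) * 1.055e-34 * 3.8996e+13
= 8.5 * 4.1141e-21
= 3.4970e-20 J
= 0.2183 eV

0.2183


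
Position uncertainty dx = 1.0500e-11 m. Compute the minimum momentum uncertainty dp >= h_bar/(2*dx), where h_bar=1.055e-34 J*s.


dp = h_bar / (2 * dx)
= 1.055e-34 / (2 * 1.0500e-11)
= 1.055e-34 / 2.1000e-11
= 5.0238e-24 kg*m/s

5.0238e-24


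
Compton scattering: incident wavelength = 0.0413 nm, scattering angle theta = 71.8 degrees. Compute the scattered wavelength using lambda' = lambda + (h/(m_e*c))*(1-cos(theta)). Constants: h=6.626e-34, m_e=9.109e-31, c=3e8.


Compton wavelength: h/(m_e*c) = 2.4247e-12 m
d_lambda = 2.4247e-12 * (1 - cos(71.8 deg))
= 2.4247e-12 * 0.687665
= 1.6674e-12 m = 0.001667 nm
lambda' = 0.0413 + 0.001667
= 0.042967 nm

0.042967


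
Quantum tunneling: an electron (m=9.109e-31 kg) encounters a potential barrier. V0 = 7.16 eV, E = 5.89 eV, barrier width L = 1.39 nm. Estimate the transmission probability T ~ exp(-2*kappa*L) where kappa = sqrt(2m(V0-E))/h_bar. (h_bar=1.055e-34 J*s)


V0 - E = 1.27 eV = 2.0345e-19 J
kappa = sqrt(2 * m * (V0-E)) / h_bar
= sqrt(2 * 9.109e-31 * 2.0345e-19) / 1.055e-34
= 5.7707e+09 /m
2*kappa*L = 2 * 5.7707e+09 * 1.39e-9
= 16.0426
T = exp(-16.0426) = 1.078377e-07

1.078377e-07


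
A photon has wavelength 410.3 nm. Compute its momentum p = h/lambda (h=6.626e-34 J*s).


p = h / lambda
= 6.626e-34 / (410.3e-9)
= 6.626e-34 / 4.1030e-07
= 1.6149e-27 kg*m/s

1.6149e-27


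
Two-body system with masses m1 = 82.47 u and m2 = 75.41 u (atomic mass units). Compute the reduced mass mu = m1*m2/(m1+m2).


mu = m1 * m2 / (m1 + m2)
= 82.47 * 75.41 / (82.47 + 75.41)
= 6219.0627 / 157.88
= 39.3911 u

39.3911


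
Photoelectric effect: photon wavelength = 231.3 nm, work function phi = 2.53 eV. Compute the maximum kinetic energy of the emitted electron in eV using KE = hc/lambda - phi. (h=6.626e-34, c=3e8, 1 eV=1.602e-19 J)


E_photon = hc / lambda
= (6.626e-34)(3e8) / (231.3e-9)
= 8.5940e-19 J
= 5.3646 eV
KE = E_photon - phi
= 5.3646 - 2.53
= 2.8346 eV

2.8346


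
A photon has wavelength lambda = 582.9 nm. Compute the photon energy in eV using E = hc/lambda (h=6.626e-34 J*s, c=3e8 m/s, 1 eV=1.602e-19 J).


E = hc / lambda
= (6.626e-34)(3e8) / (582.9e-9)
= 1.9878e-25 / 5.8290e-07
= 3.4102e-19 J
Converting to eV: 3.4102e-19 / 1.602e-19
= 2.1287 eV

2.1287


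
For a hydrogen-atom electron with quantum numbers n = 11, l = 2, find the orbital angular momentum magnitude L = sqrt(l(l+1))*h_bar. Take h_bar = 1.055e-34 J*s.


L = sqrt(l*(l+1)) * h_bar
= sqrt(2 * 3) * 1.055e-34
= sqrt(6) * 1.055e-34
= 2.4495 * 1.055e-34
= 2.5842e-34 J*s

2.5842e-34


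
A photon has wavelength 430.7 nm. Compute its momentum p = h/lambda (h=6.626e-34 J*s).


p = h / lambda
= 6.626e-34 / (430.7e-9)
= 6.626e-34 / 4.3070e-07
= 1.5384e-27 kg*m/s

1.5384e-27


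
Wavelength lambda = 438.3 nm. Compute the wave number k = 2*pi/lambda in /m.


k = 2 * pi / lambda
= 6.2832 / (438.3e-9)
= 6.2832 / 4.3830e-07
= 1.4335e+07 /m

1.4335e+07


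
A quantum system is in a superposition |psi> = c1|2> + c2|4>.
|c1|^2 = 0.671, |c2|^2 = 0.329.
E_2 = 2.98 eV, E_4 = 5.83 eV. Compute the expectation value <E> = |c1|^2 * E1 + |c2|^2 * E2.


<E> = |c1|^2 * E1 + |c2|^2 * E2
= 0.671 * 2.98 + 0.329 * 5.83
= 1.9996 + 1.9181
= 3.9177 eV

3.9177


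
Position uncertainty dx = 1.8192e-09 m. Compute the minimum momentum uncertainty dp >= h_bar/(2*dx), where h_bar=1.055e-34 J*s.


dp = h_bar / (2 * dx)
= 1.055e-34 / (2 * 1.8192e-09)
= 1.055e-34 / 3.6384e-09
= 2.8996e-26 kg*m/s

2.8996e-26


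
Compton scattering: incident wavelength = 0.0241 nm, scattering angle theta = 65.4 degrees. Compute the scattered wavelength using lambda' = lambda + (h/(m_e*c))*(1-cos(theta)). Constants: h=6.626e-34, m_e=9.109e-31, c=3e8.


Compton wavelength: h/(m_e*c) = 2.4247e-12 m
d_lambda = 2.4247e-12 * (1 - cos(65.4 deg))
= 2.4247e-12 * 0.583719
= 1.4153e-12 m = 0.001415 nm
lambda' = 0.0241 + 0.001415
= 0.025515 nm

0.025515


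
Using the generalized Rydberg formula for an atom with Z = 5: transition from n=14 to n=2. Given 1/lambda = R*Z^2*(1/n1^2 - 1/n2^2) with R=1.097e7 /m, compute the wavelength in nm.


1/lambda = R * Z^2 * (1/n1^2 - 1/n2^2)
= 1.097e7 * 5^2 * (1/2^2 - 1/14^2)
= 1.097e7 * 25 * (0.25 - 0.005102)
= 6.7163e+07 /m
lambda = 1 / 6.7163e+07
= 14.8891 nm

14.8891


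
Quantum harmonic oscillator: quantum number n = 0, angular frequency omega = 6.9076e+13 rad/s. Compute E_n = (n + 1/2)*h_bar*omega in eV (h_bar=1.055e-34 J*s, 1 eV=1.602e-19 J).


E = (n + 1/2) * h_bar * omega
= (0 + 0.5) * 1.055e-34 * 6.9076e+13
= 0.5 * 7.2875e-21
= 3.6438e-21 J
= 0.0227 eV

0.0227


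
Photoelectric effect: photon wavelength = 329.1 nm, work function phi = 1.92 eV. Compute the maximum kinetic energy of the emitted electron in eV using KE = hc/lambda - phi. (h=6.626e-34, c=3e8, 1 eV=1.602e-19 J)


E_photon = hc / lambda
= (6.626e-34)(3e8) / (329.1e-9)
= 6.0401e-19 J
= 3.7704 eV
KE = E_photon - phi
= 3.7704 - 1.92
= 1.8504 eV

1.8504


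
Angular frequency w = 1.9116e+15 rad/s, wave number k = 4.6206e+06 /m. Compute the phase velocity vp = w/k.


vp = w / k
= 1.9116e+15 / 4.6206e+06
= 4.1371e+08 m/s

4.1371e+08


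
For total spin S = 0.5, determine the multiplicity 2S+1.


Spin multiplicity = 2S + 1
= 2 * 0.5 + 1
= 1.0 + 1
= 2

2


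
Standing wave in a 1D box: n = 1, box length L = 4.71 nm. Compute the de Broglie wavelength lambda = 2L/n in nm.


lambda = 2L / n
= 2 * 4.71 / 1
= 9.42 / 1
= 9.42 nm

9.42


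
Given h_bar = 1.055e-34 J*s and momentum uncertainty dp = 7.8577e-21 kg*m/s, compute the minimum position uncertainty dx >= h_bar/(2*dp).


dx = h_bar / (2 * dp)
= 1.055e-34 / (2 * 7.8577e-21)
= 1.055e-34 / 1.5715e-20
= 6.7132e-15 m

6.7132e-15


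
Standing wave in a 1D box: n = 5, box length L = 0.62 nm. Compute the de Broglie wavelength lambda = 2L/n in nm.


lambda = 2L / n
= 2 * 0.62 / 5
= 1.24 / 5
= 0.248 nm

0.248


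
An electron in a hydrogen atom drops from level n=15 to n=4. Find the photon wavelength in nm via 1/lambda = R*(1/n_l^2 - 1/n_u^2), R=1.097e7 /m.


1/lambda = R * (1/n_l^2 - 1/n_u^2)
= 1.097e7 * (1/4^2 - 1/15^2)
= 1.097e7 * (0.0625 - 0.004444)
= 1.097e7 * 0.058056
= 6.3687e+05 /m
lambda = 1 / 6.3687e+05 = 1570.1805 nm

1570.1805


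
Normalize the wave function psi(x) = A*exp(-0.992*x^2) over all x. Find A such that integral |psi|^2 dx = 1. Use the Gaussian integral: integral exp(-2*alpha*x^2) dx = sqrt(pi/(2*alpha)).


integral |psi|^2 dx = A^2 * sqrt(pi/(2*alpha)) = 1
A^2 = sqrt(2*alpha/pi)
= sqrt(2 * 0.992 / pi)
= 0.794687
A = sqrt(0.794687)
= 0.8915

0.8915


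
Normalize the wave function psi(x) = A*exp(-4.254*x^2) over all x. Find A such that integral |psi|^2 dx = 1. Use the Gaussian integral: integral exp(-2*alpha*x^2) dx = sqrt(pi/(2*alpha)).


integral |psi|^2 dx = A^2 * sqrt(pi/(2*alpha)) = 1
A^2 = sqrt(2*alpha/pi)
= sqrt(2 * 4.254 / pi)
= 1.645655
A = sqrt(1.645655)
= 1.2828

1.2828


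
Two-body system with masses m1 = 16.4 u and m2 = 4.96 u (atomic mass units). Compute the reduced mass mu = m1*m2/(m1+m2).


mu = m1 * m2 / (m1 + m2)
= 16.4 * 4.96 / (16.4 + 4.96)
= 81.344 / 21.36
= 3.8082 u

3.8082


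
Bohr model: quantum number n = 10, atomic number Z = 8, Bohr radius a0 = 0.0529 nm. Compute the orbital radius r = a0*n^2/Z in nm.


r = a0 * n^2 / Z
= 0.0529 * 10^2 / 8
= 0.0529 * 100 / 8
= 0.6613 nm

0.6613


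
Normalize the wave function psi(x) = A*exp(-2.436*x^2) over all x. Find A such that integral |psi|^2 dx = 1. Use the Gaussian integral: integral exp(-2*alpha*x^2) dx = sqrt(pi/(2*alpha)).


integral |psi|^2 dx = A^2 * sqrt(pi/(2*alpha)) = 1
A^2 = sqrt(2*alpha/pi)
= sqrt(2 * 2.436 / pi)
= 1.245314
A = sqrt(1.245314)
= 1.1159

1.1159


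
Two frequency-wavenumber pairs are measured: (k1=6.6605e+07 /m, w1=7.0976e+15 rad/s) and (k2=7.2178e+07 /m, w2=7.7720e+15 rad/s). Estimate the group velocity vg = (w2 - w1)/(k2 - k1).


vg = (w2 - w1) / (k2 - k1)
= (7.7720e+15 - 7.0976e+15) / (7.2178e+07 - 6.6605e+07)
= 6.7440e+14 / 5.5730e+06
= 1.2101e+08 m/s

1.2101e+08


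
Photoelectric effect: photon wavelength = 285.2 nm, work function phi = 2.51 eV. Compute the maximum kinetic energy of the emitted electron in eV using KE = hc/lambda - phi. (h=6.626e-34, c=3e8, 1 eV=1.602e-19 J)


E_photon = hc / lambda
= (6.626e-34)(3e8) / (285.2e-9)
= 6.9698e-19 J
= 4.3507 eV
KE = E_photon - phi
= 4.3507 - 2.51
= 1.8407 eV

1.8407


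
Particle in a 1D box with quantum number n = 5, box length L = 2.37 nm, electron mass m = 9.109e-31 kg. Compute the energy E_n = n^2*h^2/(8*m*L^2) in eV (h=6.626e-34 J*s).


E = n^2 * h^2 / (8 * m * L^2)
= 5^2 * (6.626e-34)^2 / (8 * 9.109e-31 * (2.37e-9)^2)
= 25 * 4.3904e-67 / (8 * 9.109e-31 * 5.6169e-18)
= 2.6815e-19 J
= 1.6739 eV

1.6739


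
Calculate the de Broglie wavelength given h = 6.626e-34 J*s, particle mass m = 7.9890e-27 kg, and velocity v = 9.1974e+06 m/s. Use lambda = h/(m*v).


lambda = h / (m * v)
= 6.626e-34 / (7.9890e-27 * 9.1974e+06)
= 6.626e-34 / 7.3478e-20
= 9.0177e-15 m

9.0177e-15


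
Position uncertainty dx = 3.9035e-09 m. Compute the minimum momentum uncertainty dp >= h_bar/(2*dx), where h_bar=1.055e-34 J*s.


dp = h_bar / (2 * dx)
= 1.055e-34 / (2 * 3.9035e-09)
= 1.055e-34 / 7.8070e-09
= 1.3514e-26 kg*m/s

1.3514e-26


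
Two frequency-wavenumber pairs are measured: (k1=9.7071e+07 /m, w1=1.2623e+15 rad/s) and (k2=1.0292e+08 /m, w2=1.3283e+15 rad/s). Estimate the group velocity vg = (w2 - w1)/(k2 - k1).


vg = (w2 - w1) / (k2 - k1)
= (1.3283e+15 - 1.2623e+15) / (1.0292e+08 - 9.7071e+07)
= 6.6000e+13 / 5.8490e+06
= 1.1284e+07 m/s

1.1284e+07


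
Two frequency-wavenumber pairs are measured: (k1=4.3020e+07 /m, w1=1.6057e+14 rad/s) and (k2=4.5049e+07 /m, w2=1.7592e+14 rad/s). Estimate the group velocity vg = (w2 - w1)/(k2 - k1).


vg = (w2 - w1) / (k2 - k1)
= (1.7592e+14 - 1.6057e+14) / (4.5049e+07 - 4.3020e+07)
= 1.5350e+13 / 2.0290e+06
= 7.5653e+06 m/s

7.5653e+06


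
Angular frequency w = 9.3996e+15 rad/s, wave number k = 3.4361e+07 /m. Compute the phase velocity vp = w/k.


vp = w / k
= 9.3996e+15 / 3.4361e+07
= 2.7355e+08 m/s

2.7355e+08


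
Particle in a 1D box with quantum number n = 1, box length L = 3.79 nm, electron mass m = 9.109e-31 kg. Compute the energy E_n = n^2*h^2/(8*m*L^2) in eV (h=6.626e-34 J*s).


E = n^2 * h^2 / (8 * m * L^2)
= 1^2 * (6.626e-34)^2 / (8 * 9.109e-31 * (3.79e-9)^2)
= 1 * 4.3904e-67 / (8 * 9.109e-31 * 1.4364e-17)
= 4.1943e-21 J
= 0.0262 eV

0.0262


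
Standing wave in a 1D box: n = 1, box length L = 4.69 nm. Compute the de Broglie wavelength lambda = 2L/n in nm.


lambda = 2L / n
= 2 * 4.69 / 1
= 9.38 / 1
= 9.38 nm

9.38


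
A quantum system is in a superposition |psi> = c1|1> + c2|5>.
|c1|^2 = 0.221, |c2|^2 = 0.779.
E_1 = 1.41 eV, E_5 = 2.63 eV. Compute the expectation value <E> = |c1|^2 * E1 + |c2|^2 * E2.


<E> = |c1|^2 * E1 + |c2|^2 * E2
= 0.221 * 1.41 + 0.779 * 2.63
= 0.3116 + 2.0488
= 2.3604 eV

2.3604


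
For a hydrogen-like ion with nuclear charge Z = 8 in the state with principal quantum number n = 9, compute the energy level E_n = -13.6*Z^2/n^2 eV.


E_n = -13.6 * Z^2 / n^2
= -13.6 * 8^2 / 9^2
= -13.6 * 64 / 81
= -10.7457 eV

-10.7457


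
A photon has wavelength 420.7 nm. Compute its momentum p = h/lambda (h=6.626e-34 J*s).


p = h / lambda
= 6.626e-34 / (420.7e-9)
= 6.626e-34 / 4.2070e-07
= 1.5750e-27 kg*m/s

1.5750e-27


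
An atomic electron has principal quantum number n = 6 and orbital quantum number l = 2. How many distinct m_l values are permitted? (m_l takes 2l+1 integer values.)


m_l ranges from -l to +l in integer steps
So m_l goes from -2 to +2
Count = 2l + 1 = 2*2 + 1
= 5

5


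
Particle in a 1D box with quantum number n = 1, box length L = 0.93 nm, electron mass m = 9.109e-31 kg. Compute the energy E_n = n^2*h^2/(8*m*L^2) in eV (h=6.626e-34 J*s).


E = n^2 * h^2 / (8 * m * L^2)
= 1^2 * (6.626e-34)^2 / (8 * 9.109e-31 * (0.93e-9)^2)
= 1 * 4.3904e-67 / (8 * 9.109e-31 * 8.6490e-19)
= 6.9659e-20 J
= 0.4348 eV

0.4348


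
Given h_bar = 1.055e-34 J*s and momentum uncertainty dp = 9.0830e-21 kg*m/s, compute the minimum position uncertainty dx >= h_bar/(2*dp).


dx = h_bar / (2 * dp)
= 1.055e-34 / (2 * 9.0830e-21)
= 1.055e-34 / 1.8166e-20
= 5.8076e-15 m

5.8076e-15


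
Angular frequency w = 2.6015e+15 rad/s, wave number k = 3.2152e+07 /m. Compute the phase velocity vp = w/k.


vp = w / k
= 2.6015e+15 / 3.2152e+07
= 8.0913e+07 m/s

8.0913e+07


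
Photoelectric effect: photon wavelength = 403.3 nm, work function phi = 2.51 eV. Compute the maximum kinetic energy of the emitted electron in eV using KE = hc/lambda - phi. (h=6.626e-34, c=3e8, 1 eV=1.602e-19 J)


E_photon = hc / lambda
= (6.626e-34)(3e8) / (403.3e-9)
= 4.9288e-19 J
= 3.0767 eV
KE = E_photon - phi
= 3.0767 - 2.51
= 0.5667 eV

0.5667


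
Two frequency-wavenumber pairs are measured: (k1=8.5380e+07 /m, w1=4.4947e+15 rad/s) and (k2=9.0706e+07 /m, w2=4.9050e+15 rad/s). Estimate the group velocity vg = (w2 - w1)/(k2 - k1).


vg = (w2 - w1) / (k2 - k1)
= (4.9050e+15 - 4.4947e+15) / (9.0706e+07 - 8.5380e+07)
= 4.1030e+14 / 5.3260e+06
= 7.7037e+07 m/s

7.7037e+07


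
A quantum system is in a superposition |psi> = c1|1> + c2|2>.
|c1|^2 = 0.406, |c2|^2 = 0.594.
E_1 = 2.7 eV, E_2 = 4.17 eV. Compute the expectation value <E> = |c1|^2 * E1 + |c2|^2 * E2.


<E> = |c1|^2 * E1 + |c2|^2 * E2
= 0.406 * 2.7 + 0.594 * 4.17
= 1.0962 + 2.477
= 3.5732 eV

3.5732


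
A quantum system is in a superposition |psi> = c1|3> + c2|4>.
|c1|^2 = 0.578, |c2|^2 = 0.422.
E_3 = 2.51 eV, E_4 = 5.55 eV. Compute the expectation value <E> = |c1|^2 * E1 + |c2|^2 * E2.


<E> = |c1|^2 * E1 + |c2|^2 * E2
= 0.578 * 2.51 + 0.422 * 5.55
= 1.4508 + 2.3421
= 3.7929 eV

3.7929


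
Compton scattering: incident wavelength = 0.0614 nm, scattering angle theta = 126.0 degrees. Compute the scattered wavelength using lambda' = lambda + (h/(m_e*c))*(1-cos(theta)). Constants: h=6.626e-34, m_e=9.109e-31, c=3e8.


Compton wavelength: h/(m_e*c) = 2.4247e-12 m
d_lambda = 2.4247e-12 * (1 - cos(126.0 deg))
= 2.4247e-12 * 1.587785
= 3.8499e-12 m = 0.00385 nm
lambda' = 0.0614 + 0.00385
= 0.06525 nm

0.06525


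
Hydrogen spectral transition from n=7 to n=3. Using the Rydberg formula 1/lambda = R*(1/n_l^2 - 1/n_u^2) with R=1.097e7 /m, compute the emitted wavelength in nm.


1/lambda = R * (1/n_l^2 - 1/n_u^2)
= 1.097e7 * (1/3^2 - 1/7^2)
= 1.097e7 * (0.111111 - 0.020408)
= 1.097e7 * 0.090703
= 9.9501e+05 /m
lambda = 1 / 9.9501e+05 = 1005.0137 nm

1005.0137


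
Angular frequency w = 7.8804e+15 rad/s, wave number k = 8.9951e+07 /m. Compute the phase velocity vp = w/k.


vp = w / k
= 7.8804e+15 / 8.9951e+07
= 8.7608e+07 m/s

8.7608e+07


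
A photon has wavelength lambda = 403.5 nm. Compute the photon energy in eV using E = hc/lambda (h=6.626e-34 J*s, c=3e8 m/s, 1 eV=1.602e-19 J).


E = hc / lambda
= (6.626e-34)(3e8) / (403.5e-9)
= 1.9878e-25 / 4.0350e-07
= 4.9264e-19 J
Converting to eV: 4.9264e-19 / 1.602e-19
= 3.0752 eV

3.0752


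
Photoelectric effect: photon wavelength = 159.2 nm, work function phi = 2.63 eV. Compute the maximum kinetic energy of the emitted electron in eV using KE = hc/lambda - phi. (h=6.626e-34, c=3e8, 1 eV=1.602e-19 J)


E_photon = hc / lambda
= (6.626e-34)(3e8) / (159.2e-9)
= 1.2486e-18 J
= 7.7941 eV
KE = E_photon - phi
= 7.7941 - 2.63
= 5.1641 eV

5.1641


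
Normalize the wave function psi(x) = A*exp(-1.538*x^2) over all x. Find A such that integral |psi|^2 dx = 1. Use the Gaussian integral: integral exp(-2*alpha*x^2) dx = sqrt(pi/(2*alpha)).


integral |psi|^2 dx = A^2 * sqrt(pi/(2*alpha)) = 1
A^2 = sqrt(2*alpha/pi)
= sqrt(2 * 1.538 / pi)
= 0.989506
A = sqrt(0.989506)
= 0.9947

0.9947


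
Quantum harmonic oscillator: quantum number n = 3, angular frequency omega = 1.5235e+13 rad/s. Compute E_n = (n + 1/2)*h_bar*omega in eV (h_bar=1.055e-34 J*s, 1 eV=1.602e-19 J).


E = (n + 1/2) * h_bar * omega
= (3 + 0.5) * 1.055e-34 * 1.5235e+13
= 3.5 * 1.6073e-21
= 5.6255e-21 J
= 0.0351 eV

0.0351


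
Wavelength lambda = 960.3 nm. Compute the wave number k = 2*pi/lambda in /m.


k = 2 * pi / lambda
= 6.2832 / (960.3e-9)
= 6.2832 / 9.6030e-07
= 6.5429e+06 /m

6.5429e+06


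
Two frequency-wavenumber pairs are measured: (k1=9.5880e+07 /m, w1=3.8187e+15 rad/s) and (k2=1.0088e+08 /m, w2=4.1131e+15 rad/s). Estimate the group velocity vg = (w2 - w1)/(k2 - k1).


vg = (w2 - w1) / (k2 - k1)
= (4.1131e+15 - 3.8187e+15) / (1.0088e+08 - 9.5880e+07)
= 2.9440e+14 / 5.0000e+06
= 5.8880e+07 m/s

5.8880e+07


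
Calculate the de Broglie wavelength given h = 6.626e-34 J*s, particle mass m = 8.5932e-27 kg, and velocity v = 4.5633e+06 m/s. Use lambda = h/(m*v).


lambda = h / (m * v)
= 6.626e-34 / (8.5932e-27 * 4.5633e+06)
= 6.626e-34 / 3.9213e-20
= 1.6897e-14 m

1.6897e-14


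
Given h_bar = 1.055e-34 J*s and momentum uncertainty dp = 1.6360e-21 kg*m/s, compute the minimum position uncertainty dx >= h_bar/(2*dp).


dx = h_bar / (2 * dp)
= 1.055e-34 / (2 * 1.6360e-21)
= 1.055e-34 / 3.2720e-21
= 3.2243e-14 m

3.2243e-14


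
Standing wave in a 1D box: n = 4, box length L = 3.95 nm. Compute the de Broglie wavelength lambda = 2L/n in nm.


lambda = 2L / n
= 2 * 3.95 / 4
= 7.9 / 4
= 1.975 nm

1.975


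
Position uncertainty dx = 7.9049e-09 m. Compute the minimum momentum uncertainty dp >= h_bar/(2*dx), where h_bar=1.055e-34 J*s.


dp = h_bar / (2 * dx)
= 1.055e-34 / (2 * 7.9049e-09)
= 1.055e-34 / 1.5810e-08
= 6.6731e-27 kg*m/s

6.6731e-27
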